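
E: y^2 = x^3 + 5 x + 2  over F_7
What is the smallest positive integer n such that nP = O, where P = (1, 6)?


Compute successive multiples of P until we hit O:
  1P = (1, 6)
  2P = (0, 4)
  3P = (3, 4)
  4P = (4, 4)
  5P = (4, 3)
  6P = (3, 3)
  7P = (0, 3)
  8P = (1, 1)
  ... (continuing to 9P)
  9P = O

ord(P) = 9


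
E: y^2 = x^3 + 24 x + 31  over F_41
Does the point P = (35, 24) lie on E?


Check whether y^2 = x^3 + 24 x + 31 (mod 41) for (x, y) = (35, 24).
LHS: y^2 = 24^2 mod 41 = 2
RHS: x^3 + 24 x + 31 = 35^3 + 24*35 + 31 mod 41 = 40
LHS != RHS

No, not on the curve


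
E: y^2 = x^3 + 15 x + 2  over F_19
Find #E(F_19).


For each x in F_19, count y with y^2 = x^3 + 15 x + 2 mod 19:
  x = 3: RHS = 17, y in [6, 13]  -> 2 point(s)
  x = 6: RHS = 4, y in [2, 17]  -> 2 point(s)
  x = 8: RHS = 7, y in [8, 11]  -> 2 point(s)
  x = 9: RHS = 11, y in [7, 12]  -> 2 point(s)
  x = 11: RHS = 16, y in [4, 15]  -> 2 point(s)
  x = 13: RHS = 0, y in [0]  -> 1 point(s)
  x = 14: RHS = 11, y in [7, 12]  -> 2 point(s)
  x = 15: RHS = 11, y in [7, 12]  -> 2 point(s)
  x = 16: RHS = 6, y in [5, 14]  -> 2 point(s)
  x = 18: RHS = 5, y in [9, 10]  -> 2 point(s)
Affine points: 19. Add the point at infinity: total = 20.

#E(F_19) = 20


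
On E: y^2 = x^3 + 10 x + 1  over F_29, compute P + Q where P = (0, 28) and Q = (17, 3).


P != Q, so use the chord formula.
s = (y2 - y1) / (x2 - x1) = (4) / (17) mod 29 = 19
x3 = s^2 - x1 - x2 mod 29 = 19^2 - 0 - 17 = 25
y3 = s (x1 - x3) - y1 mod 29 = 19 * (0 - 25) - 28 = 19

P + Q = (25, 19)


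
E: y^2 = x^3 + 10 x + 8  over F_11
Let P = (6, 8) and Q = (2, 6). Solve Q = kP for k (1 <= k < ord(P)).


Enumerate multiples of P until we hit Q = (2, 6):
  1P = (6, 8)
  2P = (2, 5)
  3P = (7, 5)
  4P = (7, 6)
  5P = (2, 6)
Match found at i = 5.

k = 5


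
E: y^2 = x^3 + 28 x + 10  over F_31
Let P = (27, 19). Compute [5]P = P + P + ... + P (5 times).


k = 5 = 101_2 (binary, LSB first: 101)
Double-and-add from P = (27, 19):
  bit 0 = 1: acc = O + (27, 19) = (27, 19)
  bit 1 = 0: acc unchanged = (27, 19)
  bit 2 = 1: acc = (27, 19) + (23, 7) = (21, 30)

5P = (21, 30)


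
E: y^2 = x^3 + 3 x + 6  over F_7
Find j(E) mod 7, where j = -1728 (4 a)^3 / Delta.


Delta = -16(4 a^3 + 27 b^2) mod 7 = 3
-1728 * (4 a)^3 = -1728 * (4*3)^3 mod 7 = 6
j = 6 * 3^(-1) mod 7 = 2

j = 2 (mod 7)


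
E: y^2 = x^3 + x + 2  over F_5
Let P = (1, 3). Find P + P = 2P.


Doubling: s = (3 x1^2 + a) / (2 y1)
s = (3*1^2 + 1) / (2*3) mod 5 = 4
x3 = s^2 - 2 x1 mod 5 = 4^2 - 2*1 = 4
y3 = s (x1 - x3) - y1 mod 5 = 4 * (1 - 4) - 3 = 0

2P = (4, 0)


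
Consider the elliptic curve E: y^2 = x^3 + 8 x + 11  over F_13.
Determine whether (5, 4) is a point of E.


Check whether y^2 = x^3 + 8 x + 11 (mod 13) for (x, y) = (5, 4).
LHS: y^2 = 4^2 mod 13 = 3
RHS: x^3 + 8 x + 11 = 5^3 + 8*5 + 11 mod 13 = 7
LHS != RHS

No, not on the curve


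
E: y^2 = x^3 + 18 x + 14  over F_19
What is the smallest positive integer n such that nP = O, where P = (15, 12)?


Compute successive multiples of P until we hit O:
  1P = (15, 12)
  2P = (12, 1)
  3P = (16, 16)
  4P = (4, 13)
  5P = (11, 17)
  6P = (10, 15)
  7P = (5, 1)
  8P = (8, 9)
  ... (continuing to 20P)
  20P = O

ord(P) = 20


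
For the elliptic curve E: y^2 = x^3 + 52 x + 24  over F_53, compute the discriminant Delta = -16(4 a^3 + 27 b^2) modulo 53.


4 a^3 + 27 b^2 = 4*52^3 + 27*24^2 = 562432 + 15552 = 577984
Delta = -16 * (577984) = -9247744
Delta mod 53 = 14

Delta = 14 (mod 53)


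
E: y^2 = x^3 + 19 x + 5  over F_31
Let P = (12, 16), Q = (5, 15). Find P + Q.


P != Q, so use the chord formula.
s = (y2 - y1) / (x2 - x1) = (30) / (24) mod 31 = 9
x3 = s^2 - x1 - x2 mod 31 = 9^2 - 12 - 5 = 2
y3 = s (x1 - x3) - y1 mod 31 = 9 * (12 - 2) - 16 = 12

P + Q = (2, 12)


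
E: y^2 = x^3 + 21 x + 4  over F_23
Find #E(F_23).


For each x in F_23, count y with y^2 = x^3 + 21 x + 4 mod 23:
  x = 0: RHS = 4, y in [2, 21]  -> 2 point(s)
  x = 1: RHS = 3, y in [7, 16]  -> 2 point(s)
  x = 2: RHS = 8, y in [10, 13]  -> 2 point(s)
  x = 3: RHS = 2, y in [5, 18]  -> 2 point(s)
  x = 5: RHS = 4, y in [2, 21]  -> 2 point(s)
  x = 6: RHS = 1, y in [1, 22]  -> 2 point(s)
  x = 9: RHS = 2, y in [5, 18]  -> 2 point(s)
  x = 10: RHS = 18, y in [8, 15]  -> 2 point(s)
  x = 11: RHS = 2, y in [5, 18]  -> 2 point(s)
  x = 12: RHS = 6, y in [11, 12]  -> 2 point(s)
  x = 13: RHS = 13, y in [6, 17]  -> 2 point(s)
  x = 14: RHS = 6, y in [11, 12]  -> 2 point(s)
  x = 18: RHS = 4, y in [2, 21]  -> 2 point(s)
  x = 20: RHS = 6, y in [11, 12]  -> 2 point(s)
  x = 21: RHS = 0, y in [0]  -> 1 point(s)
Affine points: 29. Add the point at infinity: total = 30.

#E(F_23) = 30


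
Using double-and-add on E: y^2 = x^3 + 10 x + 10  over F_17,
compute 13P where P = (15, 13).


k = 13 = 1101_2 (binary, LSB first: 1011)
Double-and-add from P = (15, 13):
  bit 0 = 1: acc = O + (15, 13) = (15, 13)
  bit 1 = 0: acc unchanged = (15, 13)
  bit 2 = 1: acc = (15, 13) + (5, 10) = (1, 15)
  bit 3 = 1: acc = (1, 15) + (7, 7) = (7, 10)

13P = (7, 10)


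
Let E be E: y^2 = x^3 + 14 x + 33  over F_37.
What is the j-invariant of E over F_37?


Delta = -16(4 a^3 + 27 b^2) mod 37 = 30
-1728 * (4 a)^3 = -1728 * (4*14)^3 mod 37 = 6
j = 6 * 30^(-1) mod 37 = 15

j = 15 (mod 37)


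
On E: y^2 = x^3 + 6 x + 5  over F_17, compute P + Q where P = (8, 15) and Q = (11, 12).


P != Q, so use the chord formula.
s = (y2 - y1) / (x2 - x1) = (14) / (3) mod 17 = 16
x3 = s^2 - x1 - x2 mod 17 = 16^2 - 8 - 11 = 16
y3 = s (x1 - x3) - y1 mod 17 = 16 * (8 - 16) - 15 = 10

P + Q = (16, 10)


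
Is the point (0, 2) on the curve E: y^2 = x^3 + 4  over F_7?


Check whether y^2 = x^3 + 0 x + 4 (mod 7) for (x, y) = (0, 2).
LHS: y^2 = 2^2 mod 7 = 4
RHS: x^3 + 0 x + 4 = 0^3 + 0*0 + 4 mod 7 = 4
LHS = RHS

Yes, on the curve


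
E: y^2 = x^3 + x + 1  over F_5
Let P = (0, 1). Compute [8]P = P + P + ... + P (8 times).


k = 8 = 1000_2 (binary, LSB first: 0001)
Double-and-add from P = (0, 1):
  bit 0 = 0: acc unchanged = O
  bit 1 = 0: acc unchanged = O
  bit 2 = 0: acc unchanged = O
  bit 3 = 1: acc = O + (0, 4) = (0, 4)

8P = (0, 4)


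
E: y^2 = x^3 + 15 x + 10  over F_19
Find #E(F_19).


For each x in F_19, count y with y^2 = x^3 + 15 x + 10 mod 19:
  x = 1: RHS = 7, y in [8, 11]  -> 2 point(s)
  x = 3: RHS = 6, y in [5, 14]  -> 2 point(s)
  x = 4: RHS = 1, y in [1, 18]  -> 2 point(s)
  x = 5: RHS = 1, y in [1, 18]  -> 2 point(s)
  x = 9: RHS = 0, y in [0]  -> 1 point(s)
  x = 10: RHS = 1, y in [1, 18]  -> 2 point(s)
  x = 11: RHS = 5, y in [9, 10]  -> 2 point(s)
  x = 14: RHS = 0, y in [0]  -> 1 point(s)
  x = 15: RHS = 0, y in [0]  -> 1 point(s)
Affine points: 15. Add the point at infinity: total = 16.

#E(F_19) = 16


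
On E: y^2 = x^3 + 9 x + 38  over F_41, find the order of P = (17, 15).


Compute successive multiples of P until we hit O:
  1P = (17, 15)
  2P = (38, 36)
  3P = (28, 15)
  4P = (37, 26)
  5P = (20, 10)
  6P = (25, 12)
  7P = (19, 37)
  8P = (3, 16)
  ... (continuing to 33P)
  33P = O

ord(P) = 33


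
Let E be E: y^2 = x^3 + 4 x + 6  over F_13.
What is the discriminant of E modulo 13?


4 a^3 + 27 b^2 = 4*4^3 + 27*6^2 = 256 + 972 = 1228
Delta = -16 * (1228) = -19648
Delta mod 13 = 8

Delta = 8 (mod 13)


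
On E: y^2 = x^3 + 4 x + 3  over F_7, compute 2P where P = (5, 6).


Doubling: s = (3 x1^2 + a) / (2 y1)
s = (3*5^2 + 4) / (2*6) mod 7 = 6
x3 = s^2 - 2 x1 mod 7 = 6^2 - 2*5 = 5
y3 = s (x1 - x3) - y1 mod 7 = 6 * (5 - 5) - 6 = 1

2P = (5, 1)


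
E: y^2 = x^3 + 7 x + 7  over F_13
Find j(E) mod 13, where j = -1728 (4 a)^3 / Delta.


Delta = -16(4 a^3 + 27 b^2) mod 13 = 1
-1728 * (4 a)^3 = -1728 * (4*7)^3 mod 13 = 8
j = 8 * 1^(-1) mod 13 = 8

j = 8 (mod 13)


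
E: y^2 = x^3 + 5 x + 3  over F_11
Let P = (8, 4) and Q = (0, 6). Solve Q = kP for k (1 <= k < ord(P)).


Enumerate multiples of P until we hit Q = (0, 6):
  1P = (8, 4)
  2P = (0, 6)
Match found at i = 2.

k = 2


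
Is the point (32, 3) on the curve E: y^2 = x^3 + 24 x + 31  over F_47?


Check whether y^2 = x^3 + 24 x + 31 (mod 47) for (x, y) = (32, 3).
LHS: y^2 = 3^2 mod 47 = 9
RHS: x^3 + 24 x + 31 = 32^3 + 24*32 + 31 mod 47 = 9
LHS = RHS

Yes, on the curve


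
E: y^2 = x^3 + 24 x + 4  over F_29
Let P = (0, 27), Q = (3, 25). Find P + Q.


P != Q, so use the chord formula.
s = (y2 - y1) / (x2 - x1) = (27) / (3) mod 29 = 9
x3 = s^2 - x1 - x2 mod 29 = 9^2 - 0 - 3 = 20
y3 = s (x1 - x3) - y1 mod 29 = 9 * (0 - 20) - 27 = 25

P + Q = (20, 25)


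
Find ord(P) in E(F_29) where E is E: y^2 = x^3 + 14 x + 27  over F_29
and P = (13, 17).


Compute successive multiples of P until we hit O:
  1P = (13, 17)
  2P = (10, 23)
  3P = (10, 6)
  4P = (13, 12)
  5P = O

ord(P) = 5


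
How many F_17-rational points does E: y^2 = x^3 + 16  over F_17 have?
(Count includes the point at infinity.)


For each x in F_17, count y with y^2 = x^3 + 0 x + 16 mod 17:
  x = 0: RHS = 16, y in [4, 13]  -> 2 point(s)
  x = 1: RHS = 0, y in [0]  -> 1 point(s)
  x = 3: RHS = 9, y in [3, 14]  -> 2 point(s)
  x = 7: RHS = 2, y in [6, 11]  -> 2 point(s)
  x = 8: RHS = 1, y in [1, 16]  -> 2 point(s)
  x = 10: RHS = 13, y in [8, 9]  -> 2 point(s)
  x = 11: RHS = 4, y in [2, 15]  -> 2 point(s)
  x = 15: RHS = 8, y in [5, 12]  -> 2 point(s)
  x = 16: RHS = 15, y in [7, 10]  -> 2 point(s)
Affine points: 17. Add the point at infinity: total = 18.

#E(F_17) = 18


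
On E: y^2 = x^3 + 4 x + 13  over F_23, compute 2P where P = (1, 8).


Doubling: s = (3 x1^2 + a) / (2 y1)
s = (3*1^2 + 4) / (2*8) mod 23 = 22
x3 = s^2 - 2 x1 mod 23 = 22^2 - 2*1 = 22
y3 = s (x1 - x3) - y1 mod 23 = 22 * (1 - 22) - 8 = 13

2P = (22, 13)


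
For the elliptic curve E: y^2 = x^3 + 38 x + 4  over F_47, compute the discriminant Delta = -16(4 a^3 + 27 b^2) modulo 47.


4 a^3 + 27 b^2 = 4*38^3 + 27*4^2 = 219488 + 432 = 219920
Delta = -16 * (219920) = -3518720
Delta mod 47 = 29

Delta = 29 (mod 47)


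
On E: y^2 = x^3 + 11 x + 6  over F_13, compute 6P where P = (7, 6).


k = 6 = 110_2 (binary, LSB first: 011)
Double-and-add from P = (7, 6):
  bit 0 = 0: acc unchanged = O
  bit 1 = 1: acc = O + (3, 12) = (3, 12)
  bit 2 = 1: acc = (3, 12) + (4, 7) = (5, 11)

6P = (5, 11)


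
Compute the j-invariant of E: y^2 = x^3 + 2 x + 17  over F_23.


Delta = -16(4 a^3 + 27 b^2) mod 23 = 13
-1728 * (4 a)^3 = -1728 * (4*2)^3 mod 23 = 5
j = 5 * 13^(-1) mod 23 = 11

j = 11 (mod 23)


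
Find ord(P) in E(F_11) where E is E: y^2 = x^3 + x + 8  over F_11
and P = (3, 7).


Compute successive multiples of P until we hit O:
  1P = (3, 7)
  2P = (9, 3)
  3P = (8, 0)
  4P = (9, 8)
  5P = (3, 4)
  6P = O

ord(P) = 6


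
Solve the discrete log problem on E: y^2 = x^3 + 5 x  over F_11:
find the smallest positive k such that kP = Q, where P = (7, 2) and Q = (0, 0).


Enumerate multiples of P until we hit Q = (0, 0):
  1P = (7, 2)
  2P = (0, 0)
Match found at i = 2.

k = 2


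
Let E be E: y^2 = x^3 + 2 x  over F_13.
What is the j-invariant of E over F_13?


Delta = -16(4 a^3 + 27 b^2) mod 13 = 8
-1728 * (4 a)^3 = -1728 * (4*2)^3 mod 13 = 5
j = 5 * 8^(-1) mod 13 = 12

j = 12 (mod 13)


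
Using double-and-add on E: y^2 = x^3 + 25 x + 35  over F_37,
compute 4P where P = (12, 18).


k = 4 = 100_2 (binary, LSB first: 001)
Double-and-add from P = (12, 18):
  bit 0 = 0: acc unchanged = O
  bit 1 = 0: acc unchanged = O
  bit 2 = 1: acc = O + (18, 29) = (18, 29)

4P = (18, 29)


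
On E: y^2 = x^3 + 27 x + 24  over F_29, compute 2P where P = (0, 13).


Doubling: s = (3 x1^2 + a) / (2 y1)
s = (3*0^2 + 27) / (2*13) mod 29 = 20
x3 = s^2 - 2 x1 mod 29 = 20^2 - 2*0 = 23
y3 = s (x1 - x3) - y1 mod 29 = 20 * (0 - 23) - 13 = 20

2P = (23, 20)


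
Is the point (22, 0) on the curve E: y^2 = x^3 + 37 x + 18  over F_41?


Check whether y^2 = x^3 + 37 x + 18 (mod 41) for (x, y) = (22, 0).
LHS: y^2 = 0^2 mod 41 = 0
RHS: x^3 + 37 x + 18 = 22^3 + 37*22 + 18 mod 41 = 0
LHS = RHS

Yes, on the curve


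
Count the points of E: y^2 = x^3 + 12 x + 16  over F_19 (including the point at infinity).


For each x in F_19, count y with y^2 = x^3 + 12 x + 16 mod 19:
  x = 0: RHS = 16, y in [4, 15]  -> 2 point(s)
  x = 5: RHS = 11, y in [7, 12]  -> 2 point(s)
  x = 6: RHS = 0, y in [0]  -> 1 point(s)
  x = 7: RHS = 6, y in [5, 14]  -> 2 point(s)
  x = 8: RHS = 16, y in [4, 15]  -> 2 point(s)
  x = 9: RHS = 17, y in [6, 13]  -> 2 point(s)
  x = 11: RHS = 16, y in [4, 15]  -> 2 point(s)
  x = 12: RHS = 7, y in [8, 11]  -> 2 point(s)
Affine points: 15. Add the point at infinity: total = 16.

#E(F_19) = 16


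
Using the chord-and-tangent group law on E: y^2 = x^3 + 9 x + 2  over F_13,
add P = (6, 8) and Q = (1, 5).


P != Q, so use the chord formula.
s = (y2 - y1) / (x2 - x1) = (10) / (8) mod 13 = 11
x3 = s^2 - x1 - x2 mod 13 = 11^2 - 6 - 1 = 10
y3 = s (x1 - x3) - y1 mod 13 = 11 * (6 - 10) - 8 = 0

P + Q = (10, 0)


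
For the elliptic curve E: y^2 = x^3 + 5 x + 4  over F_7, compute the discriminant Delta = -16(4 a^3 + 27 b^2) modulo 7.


4 a^3 + 27 b^2 = 4*5^3 + 27*4^2 = 500 + 432 = 932
Delta = -16 * (932) = -14912
Delta mod 7 = 5

Delta = 5 (mod 7)


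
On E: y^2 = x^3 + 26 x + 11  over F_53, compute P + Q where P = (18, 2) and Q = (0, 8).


P != Q, so use the chord formula.
s = (y2 - y1) / (x2 - x1) = (6) / (35) mod 53 = 35
x3 = s^2 - x1 - x2 mod 53 = 35^2 - 18 - 0 = 41
y3 = s (x1 - x3) - y1 mod 53 = 35 * (18 - 41) - 2 = 41

P + Q = (41, 41)


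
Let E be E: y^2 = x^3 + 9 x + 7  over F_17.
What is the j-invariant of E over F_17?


Delta = -16(4 a^3 + 27 b^2) mod 17 = 6
-1728 * (4 a)^3 = -1728 * (4*9)^3 mod 17 = 14
j = 14 * 6^(-1) mod 17 = 8

j = 8 (mod 17)


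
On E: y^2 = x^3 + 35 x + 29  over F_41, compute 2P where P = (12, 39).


Doubling: s = (3 x1^2 + a) / (2 y1)
s = (3*12^2 + 35) / (2*39) mod 41 = 37
x3 = s^2 - 2 x1 mod 41 = 37^2 - 2*12 = 33
y3 = s (x1 - x3) - y1 mod 41 = 37 * (12 - 33) - 39 = 4

2P = (33, 4)


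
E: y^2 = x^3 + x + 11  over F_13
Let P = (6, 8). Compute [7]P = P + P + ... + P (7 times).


k = 7 = 111_2 (binary, LSB first: 111)
Double-and-add from P = (6, 8):
  bit 0 = 1: acc = O + (6, 8) = (6, 8)
  bit 1 = 1: acc = (6, 8) + (11, 1) = (12, 3)
  bit 2 = 1: acc = (12, 3) + (4, 12) = (7, 6)

7P = (7, 6)


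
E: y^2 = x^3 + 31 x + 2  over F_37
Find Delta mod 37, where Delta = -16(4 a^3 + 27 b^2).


4 a^3 + 27 b^2 = 4*31^3 + 27*2^2 = 119164 + 108 = 119272
Delta = -16 * (119272) = -1908352
Delta mod 37 = 34

Delta = 34 (mod 37)


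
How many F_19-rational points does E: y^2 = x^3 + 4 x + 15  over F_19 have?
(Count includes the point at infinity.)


For each x in F_19, count y with y^2 = x^3 + 4 x + 15 mod 19:
  x = 1: RHS = 1, y in [1, 18]  -> 2 point(s)
  x = 3: RHS = 16, y in [4, 15]  -> 2 point(s)
  x = 4: RHS = 0, y in [0]  -> 1 point(s)
  x = 7: RHS = 6, y in [5, 14]  -> 2 point(s)
  x = 9: RHS = 1, y in [1, 18]  -> 2 point(s)
  x = 12: RHS = 5, y in [9, 10]  -> 2 point(s)
  x = 15: RHS = 11, y in [7, 12]  -> 2 point(s)
Affine points: 13. Add the point at infinity: total = 14.

#E(F_19) = 14


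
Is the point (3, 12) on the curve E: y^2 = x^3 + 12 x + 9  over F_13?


Check whether y^2 = x^3 + 12 x + 9 (mod 13) for (x, y) = (3, 12).
LHS: y^2 = 12^2 mod 13 = 1
RHS: x^3 + 12 x + 9 = 3^3 + 12*3 + 9 mod 13 = 7
LHS != RHS

No, not on the curve


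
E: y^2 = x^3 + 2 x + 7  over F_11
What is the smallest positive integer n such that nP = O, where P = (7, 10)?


Compute successive multiples of P until we hit O:
  1P = (7, 10)
  2P = (6, 9)
  3P = (10, 9)
  4P = (10, 2)
  5P = (6, 2)
  6P = (7, 1)
  7P = O

ord(P) = 7


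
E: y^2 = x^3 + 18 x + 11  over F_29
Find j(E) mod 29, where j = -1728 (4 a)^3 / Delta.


Delta = -16(4 a^3 + 27 b^2) mod 29 = 26
-1728 * (4 a)^3 = -1728 * (4*18)^3 mod 29 = 13
j = 13 * 26^(-1) mod 29 = 15

j = 15 (mod 29)


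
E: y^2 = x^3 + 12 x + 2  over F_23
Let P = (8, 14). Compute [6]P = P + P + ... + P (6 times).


k = 6 = 110_2 (binary, LSB first: 011)
Double-and-add from P = (8, 14):
  bit 0 = 0: acc unchanged = O
  bit 1 = 1: acc = O + (0, 18) = (0, 18)
  bit 2 = 1: acc = (0, 18) + (18, 22) = (13, 20)

6P = (13, 20)


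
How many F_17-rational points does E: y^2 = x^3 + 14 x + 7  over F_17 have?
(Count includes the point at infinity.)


For each x in F_17, count y with y^2 = x^3 + 14 x + 7 mod 17:
  x = 2: RHS = 9, y in [3, 14]  -> 2 point(s)
  x = 3: RHS = 8, y in [5, 12]  -> 2 point(s)
  x = 4: RHS = 8, y in [5, 12]  -> 2 point(s)
  x = 5: RHS = 15, y in [7, 10]  -> 2 point(s)
  x = 6: RHS = 1, y in [1, 16]  -> 2 point(s)
  x = 8: RHS = 2, y in [6, 11]  -> 2 point(s)
  x = 10: RHS = 8, y in [5, 12]  -> 2 point(s)
  x = 11: RHS = 13, y in [8, 9]  -> 2 point(s)
  x = 12: RHS = 16, y in [4, 13]  -> 2 point(s)
  x = 16: RHS = 9, y in [3, 14]  -> 2 point(s)
Affine points: 20. Add the point at infinity: total = 21.

#E(F_17) = 21


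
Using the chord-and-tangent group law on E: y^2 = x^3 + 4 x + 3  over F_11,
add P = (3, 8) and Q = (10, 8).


P != Q, so use the chord formula.
s = (y2 - y1) / (x2 - x1) = (0) / (7) mod 11 = 0
x3 = s^2 - x1 - x2 mod 11 = 0^2 - 3 - 10 = 9
y3 = s (x1 - x3) - y1 mod 11 = 0 * (3 - 9) - 8 = 3

P + Q = (9, 3)


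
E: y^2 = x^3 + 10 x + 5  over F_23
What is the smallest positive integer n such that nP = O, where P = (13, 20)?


Compute successive multiples of P until we hit O:
  1P = (13, 20)
  2P = (1, 4)
  3P = (21, 0)
  4P = (1, 19)
  5P = (13, 3)
  6P = O

ord(P) = 6


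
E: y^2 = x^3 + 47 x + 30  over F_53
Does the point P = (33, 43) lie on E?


Check whether y^2 = x^3 + 47 x + 30 (mod 53) for (x, y) = (33, 43).
LHS: y^2 = 43^2 mod 53 = 47
RHS: x^3 + 47 x + 30 = 33^3 + 47*33 + 30 mod 53 = 47
LHS = RHS

Yes, on the curve


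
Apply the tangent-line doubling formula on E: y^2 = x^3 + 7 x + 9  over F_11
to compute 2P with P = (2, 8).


Doubling: s = (3 x1^2 + a) / (2 y1)
s = (3*2^2 + 7) / (2*8) mod 11 = 6
x3 = s^2 - 2 x1 mod 11 = 6^2 - 2*2 = 10
y3 = s (x1 - x3) - y1 mod 11 = 6 * (2 - 10) - 8 = 10

2P = (10, 10)


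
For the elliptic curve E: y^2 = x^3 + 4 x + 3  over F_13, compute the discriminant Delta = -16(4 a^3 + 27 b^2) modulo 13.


4 a^3 + 27 b^2 = 4*4^3 + 27*3^2 = 256 + 243 = 499
Delta = -16 * (499) = -7984
Delta mod 13 = 11

Delta = 11 (mod 13)


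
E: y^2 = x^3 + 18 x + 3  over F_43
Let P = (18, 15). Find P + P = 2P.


Doubling: s = (3 x1^2 + a) / (2 y1)
s = (3*18^2 + 18) / (2*15) mod 43 = 33
x3 = s^2 - 2 x1 mod 43 = 33^2 - 2*18 = 21
y3 = s (x1 - x3) - y1 mod 43 = 33 * (18 - 21) - 15 = 15

2P = (21, 15)


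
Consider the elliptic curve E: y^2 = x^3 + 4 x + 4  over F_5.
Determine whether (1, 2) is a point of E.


Check whether y^2 = x^3 + 4 x + 4 (mod 5) for (x, y) = (1, 2).
LHS: y^2 = 2^2 mod 5 = 4
RHS: x^3 + 4 x + 4 = 1^3 + 4*1 + 4 mod 5 = 4
LHS = RHS

Yes, on the curve


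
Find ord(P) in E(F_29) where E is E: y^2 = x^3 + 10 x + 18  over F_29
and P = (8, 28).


Compute successive multiples of P until we hit O:
  1P = (8, 28)
  2P = (6, 2)
  3P = (10, 4)
  4P = (10, 25)
  5P = (6, 27)
  6P = (8, 1)
  7P = O

ord(P) = 7


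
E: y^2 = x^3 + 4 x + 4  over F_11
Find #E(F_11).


For each x in F_11, count y with y^2 = x^3 + 4 x + 4 mod 11:
  x = 0: RHS = 4, y in [2, 9]  -> 2 point(s)
  x = 1: RHS = 9, y in [3, 8]  -> 2 point(s)
  x = 2: RHS = 9, y in [3, 8]  -> 2 point(s)
  x = 7: RHS = 1, y in [1, 10]  -> 2 point(s)
  x = 8: RHS = 9, y in [3, 8]  -> 2 point(s)
Affine points: 10. Add the point at infinity: total = 11.

#E(F_11) = 11


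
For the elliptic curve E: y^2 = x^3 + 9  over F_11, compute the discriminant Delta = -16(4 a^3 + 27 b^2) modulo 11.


4 a^3 + 27 b^2 = 4*0^3 + 27*9^2 = 0 + 2187 = 2187
Delta = -16 * (2187) = -34992
Delta mod 11 = 10

Delta = 10 (mod 11)


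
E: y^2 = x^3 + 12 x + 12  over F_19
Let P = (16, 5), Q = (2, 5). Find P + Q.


P != Q, so use the chord formula.
s = (y2 - y1) / (x2 - x1) = (0) / (5) mod 19 = 0
x3 = s^2 - x1 - x2 mod 19 = 0^2 - 16 - 2 = 1
y3 = s (x1 - x3) - y1 mod 19 = 0 * (16 - 1) - 5 = 14

P + Q = (1, 14)


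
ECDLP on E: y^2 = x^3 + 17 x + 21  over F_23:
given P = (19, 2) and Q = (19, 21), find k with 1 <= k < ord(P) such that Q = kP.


Enumerate multiples of P until we hit Q = (19, 21):
  1P = (19, 2)
  2P = (9, 11)
  3P = (8, 18)
  4P = (8, 5)
  5P = (9, 12)
  6P = (19, 21)
Match found at i = 6.

k = 6


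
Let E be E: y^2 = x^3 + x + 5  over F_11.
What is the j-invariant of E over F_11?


Delta = -16(4 a^3 + 27 b^2) mod 11 = 4
-1728 * (4 a)^3 = -1728 * (4*1)^3 mod 11 = 2
j = 2 * 4^(-1) mod 11 = 6

j = 6 (mod 11)


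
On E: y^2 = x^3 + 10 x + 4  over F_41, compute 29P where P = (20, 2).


k = 29 = 11101_2 (binary, LSB first: 10111)
Double-and-add from P = (20, 2):
  bit 0 = 1: acc = O + (20, 2) = (20, 2)
  bit 1 = 0: acc unchanged = (20, 2)
  bit 2 = 1: acc = (20, 2) + (29, 40) = (24, 13)
  bit 3 = 1: acc = (24, 13) + (34, 40) = (3, 15)
  bit 4 = 1: acc = (3, 15) + (16, 23) = (2, 14)

29P = (2, 14)


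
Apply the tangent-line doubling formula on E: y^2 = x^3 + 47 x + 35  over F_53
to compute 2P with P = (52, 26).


Doubling: s = (3 x1^2 + a) / (2 y1)
s = (3*52^2 + 47) / (2*26) mod 53 = 3
x3 = s^2 - 2 x1 mod 53 = 3^2 - 2*52 = 11
y3 = s (x1 - x3) - y1 mod 53 = 3 * (52 - 11) - 26 = 44

2P = (11, 44)


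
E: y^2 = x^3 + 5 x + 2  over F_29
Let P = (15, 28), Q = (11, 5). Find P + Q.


P != Q, so use the chord formula.
s = (y2 - y1) / (x2 - x1) = (6) / (25) mod 29 = 13
x3 = s^2 - x1 - x2 mod 29 = 13^2 - 15 - 11 = 27
y3 = s (x1 - x3) - y1 mod 29 = 13 * (15 - 27) - 28 = 19

P + Q = (27, 19)


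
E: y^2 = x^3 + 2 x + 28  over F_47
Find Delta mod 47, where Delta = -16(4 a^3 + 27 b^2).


4 a^3 + 27 b^2 = 4*2^3 + 27*28^2 = 32 + 21168 = 21200
Delta = -16 * (21200) = -339200
Delta mod 47 = 46

Delta = 46 (mod 47)


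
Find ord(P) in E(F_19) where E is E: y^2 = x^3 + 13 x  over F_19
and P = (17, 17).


Compute successive multiples of P until we hit O:
  1P = (17, 17)
  2P = (11, 12)
  3P = (7, 4)
  4P = (6, 3)
  5P = (5, 0)
  6P = (6, 16)
  7P = (7, 15)
  8P = (11, 7)
  ... (continuing to 10P)
  10P = O

ord(P) = 10


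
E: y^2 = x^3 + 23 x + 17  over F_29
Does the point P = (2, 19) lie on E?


Check whether y^2 = x^3 + 23 x + 17 (mod 29) for (x, y) = (2, 19).
LHS: y^2 = 19^2 mod 29 = 13
RHS: x^3 + 23 x + 17 = 2^3 + 23*2 + 17 mod 29 = 13
LHS = RHS

Yes, on the curve


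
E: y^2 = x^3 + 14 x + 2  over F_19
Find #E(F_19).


For each x in F_19, count y with y^2 = x^3 + 14 x + 2 mod 19:
  x = 1: RHS = 17, y in [6, 13]  -> 2 point(s)
  x = 2: RHS = 0, y in [0]  -> 1 point(s)
  x = 5: RHS = 7, y in [8, 11]  -> 2 point(s)
  x = 6: RHS = 17, y in [6, 13]  -> 2 point(s)
  x = 7: RHS = 6, y in [5, 14]  -> 2 point(s)
  x = 11: RHS = 5, y in [9, 10]  -> 2 point(s)
  x = 12: RHS = 17, y in [6, 13]  -> 2 point(s)
  x = 13: RHS = 6, y in [5, 14]  -> 2 point(s)
  x = 14: RHS = 16, y in [4, 15]  -> 2 point(s)
  x = 16: RHS = 9, y in [3, 16]  -> 2 point(s)
  x = 17: RHS = 4, y in [2, 17]  -> 2 point(s)
  x = 18: RHS = 6, y in [5, 14]  -> 2 point(s)
Affine points: 23. Add the point at infinity: total = 24.

#E(F_19) = 24


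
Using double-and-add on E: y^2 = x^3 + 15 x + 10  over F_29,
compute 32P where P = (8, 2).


k = 32 = 100000_2 (binary, LSB first: 000001)
Double-and-add from P = (8, 2):
  bit 0 = 0: acc unchanged = O
  bit 1 = 0: acc unchanged = O
  bit 2 = 0: acc unchanged = O
  bit 3 = 0: acc unchanged = O
  bit 4 = 0: acc unchanged = O
  bit 5 = 1: acc = O + (19, 22) = (19, 22)

32P = (19, 22)


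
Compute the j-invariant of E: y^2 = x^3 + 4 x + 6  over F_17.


Delta = -16(4 a^3 + 27 b^2) mod 17 = 4
-1728 * (4 a)^3 = -1728 * (4*4)^3 mod 17 = 11
j = 11 * 4^(-1) mod 17 = 7

j = 7 (mod 17)


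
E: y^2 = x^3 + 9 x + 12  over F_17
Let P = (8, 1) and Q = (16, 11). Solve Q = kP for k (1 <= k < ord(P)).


Enumerate multiples of P until we hit Q = (16, 11):
  1P = (8, 1)
  2P = (16, 11)
Match found at i = 2.

k = 2


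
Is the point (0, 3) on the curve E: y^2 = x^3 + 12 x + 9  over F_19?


Check whether y^2 = x^3 + 12 x + 9 (mod 19) for (x, y) = (0, 3).
LHS: y^2 = 3^2 mod 19 = 9
RHS: x^3 + 12 x + 9 = 0^3 + 12*0 + 9 mod 19 = 9
LHS = RHS

Yes, on the curve


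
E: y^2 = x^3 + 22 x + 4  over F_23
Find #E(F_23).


For each x in F_23, count y with y^2 = x^3 + 22 x + 4 mod 23:
  x = 0: RHS = 4, y in [2, 21]  -> 2 point(s)
  x = 1: RHS = 4, y in [2, 21]  -> 2 point(s)
  x = 4: RHS = 18, y in [8, 15]  -> 2 point(s)
  x = 5: RHS = 9, y in [3, 20]  -> 2 point(s)
  x = 7: RHS = 18, y in [8, 15]  -> 2 point(s)
  x = 8: RHS = 2, y in [5, 18]  -> 2 point(s)
  x = 11: RHS = 13, y in [6, 17]  -> 2 point(s)
  x = 12: RHS = 18, y in [8, 15]  -> 2 point(s)
  x = 13: RHS = 3, y in [7, 16]  -> 2 point(s)
  x = 15: RHS = 6, y in [11, 12]  -> 2 point(s)
  x = 16: RHS = 13, y in [6, 17]  -> 2 point(s)
  x = 17: RHS = 1, y in [1, 22]  -> 2 point(s)
  x = 19: RHS = 13, y in [6, 17]  -> 2 point(s)
  x = 20: RHS = 3, y in [7, 16]  -> 2 point(s)
  x = 22: RHS = 4, y in [2, 21]  -> 2 point(s)
Affine points: 30. Add the point at infinity: total = 31.

#E(F_23) = 31


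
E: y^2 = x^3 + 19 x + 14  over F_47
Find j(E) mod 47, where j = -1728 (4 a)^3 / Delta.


Delta = -16(4 a^3 + 27 b^2) mod 47 = 26
-1728 * (4 a)^3 = -1728 * (4*19)^3 mod 47 = 3
j = 3 * 26^(-1) mod 47 = 20

j = 20 (mod 47)


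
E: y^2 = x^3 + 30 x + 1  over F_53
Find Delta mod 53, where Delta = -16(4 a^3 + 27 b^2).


4 a^3 + 27 b^2 = 4*30^3 + 27*1^2 = 108000 + 27 = 108027
Delta = -16 * (108027) = -1728432
Delta mod 53 = 4

Delta = 4 (mod 53)


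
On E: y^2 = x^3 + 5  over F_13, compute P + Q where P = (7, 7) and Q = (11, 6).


P != Q, so use the chord formula.
s = (y2 - y1) / (x2 - x1) = (12) / (4) mod 13 = 3
x3 = s^2 - x1 - x2 mod 13 = 3^2 - 7 - 11 = 4
y3 = s (x1 - x3) - y1 mod 13 = 3 * (7 - 4) - 7 = 2

P + Q = (4, 2)


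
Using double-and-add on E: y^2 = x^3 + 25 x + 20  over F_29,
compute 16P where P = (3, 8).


k = 16 = 10000_2 (binary, LSB first: 00001)
Double-and-add from P = (3, 8):
  bit 0 = 0: acc unchanged = O
  bit 1 = 0: acc unchanged = O
  bit 2 = 0: acc unchanged = O
  bit 3 = 0: acc unchanged = O
  bit 4 = 1: acc = O + (20, 9) = (20, 9)

16P = (20, 9)


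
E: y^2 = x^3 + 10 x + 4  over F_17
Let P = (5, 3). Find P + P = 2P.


Doubling: s = (3 x1^2 + a) / (2 y1)
s = (3*5^2 + 10) / (2*3) mod 17 = 0
x3 = s^2 - 2 x1 mod 17 = 0^2 - 2*5 = 7
y3 = s (x1 - x3) - y1 mod 17 = 0 * (5 - 7) - 3 = 14

2P = (7, 14)


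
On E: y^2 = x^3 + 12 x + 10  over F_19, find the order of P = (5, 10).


Compute successive multiples of P until we hit O:
  1P = (5, 10)
  2P = (16, 2)
  3P = (18, 15)
  4P = (12, 18)
  5P = (13, 8)
  6P = (7, 0)
  7P = (13, 11)
  8P = (12, 1)
  ... (continuing to 12P)
  12P = O

ord(P) = 12


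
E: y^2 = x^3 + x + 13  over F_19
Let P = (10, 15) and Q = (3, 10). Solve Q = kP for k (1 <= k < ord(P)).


Enumerate multiples of P until we hit Q = (3, 10):
  1P = (10, 15)
  2P = (3, 9)
  3P = (11, 14)
  4P = (18, 12)
  5P = (14, 15)
  6P = (14, 4)
  7P = (18, 7)
  8P = (11, 5)
  9P = (3, 10)
Match found at i = 9.

k = 9


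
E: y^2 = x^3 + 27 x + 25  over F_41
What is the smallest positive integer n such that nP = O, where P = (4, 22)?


Compute successive multiples of P until we hit O:
  1P = (4, 22)
  2P = (2, 28)
  3P = (3, 16)
  4P = (29, 33)
  5P = (16, 17)
  6P = (30, 23)
  7P = (5, 30)
  8P = (14, 21)
  ... (continuing to 37P)
  37P = O

ord(P) = 37


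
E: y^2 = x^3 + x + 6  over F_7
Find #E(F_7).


For each x in F_7, count y with y^2 = x^3 + 1 x + 6 mod 7:
  x = 1: RHS = 1, y in [1, 6]  -> 2 point(s)
  x = 2: RHS = 2, y in [3, 4]  -> 2 point(s)
  x = 3: RHS = 1, y in [1, 6]  -> 2 point(s)
  x = 4: RHS = 4, y in [2, 5]  -> 2 point(s)
  x = 6: RHS = 4, y in [2, 5]  -> 2 point(s)
Affine points: 10. Add the point at infinity: total = 11.

#E(F_7) = 11


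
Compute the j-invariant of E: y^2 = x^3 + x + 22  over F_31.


Delta = -16(4 a^3 + 27 b^2) mod 31 = 5
-1728 * (4 a)^3 = -1728 * (4*1)^3 mod 31 = 16
j = 16 * 5^(-1) mod 31 = 28

j = 28 (mod 31)


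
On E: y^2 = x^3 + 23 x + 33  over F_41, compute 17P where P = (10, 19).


k = 17 = 10001_2 (binary, LSB first: 10001)
Double-and-add from P = (10, 19):
  bit 0 = 1: acc = O + (10, 19) = (10, 19)
  bit 1 = 0: acc unchanged = (10, 19)
  bit 2 = 0: acc unchanged = (10, 19)
  bit 3 = 0: acc unchanged = (10, 19)
  bit 4 = 1: acc = (10, 19) + (27, 1) = (2, 28)

17P = (2, 28)


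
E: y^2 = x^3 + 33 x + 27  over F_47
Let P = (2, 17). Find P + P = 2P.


Doubling: s = (3 x1^2 + a) / (2 y1)
s = (3*2^2 + 33) / (2*17) mod 47 = 11
x3 = s^2 - 2 x1 mod 47 = 11^2 - 2*2 = 23
y3 = s (x1 - x3) - y1 mod 47 = 11 * (2 - 23) - 17 = 34

2P = (23, 34)


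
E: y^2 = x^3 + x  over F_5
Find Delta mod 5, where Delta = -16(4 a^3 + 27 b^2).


4 a^3 + 27 b^2 = 4*1^3 + 27*0^2 = 4 + 0 = 4
Delta = -16 * (4) = -64
Delta mod 5 = 1

Delta = 1 (mod 5)


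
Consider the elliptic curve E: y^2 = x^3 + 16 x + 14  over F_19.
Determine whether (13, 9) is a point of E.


Check whether y^2 = x^3 + 16 x + 14 (mod 19) for (x, y) = (13, 9).
LHS: y^2 = 9^2 mod 19 = 5
RHS: x^3 + 16 x + 14 = 13^3 + 16*13 + 14 mod 19 = 6
LHS != RHS

No, not on the curve


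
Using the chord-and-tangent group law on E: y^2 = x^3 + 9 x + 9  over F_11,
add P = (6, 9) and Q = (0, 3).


P != Q, so use the chord formula.
s = (y2 - y1) / (x2 - x1) = (5) / (5) mod 11 = 1
x3 = s^2 - x1 - x2 mod 11 = 1^2 - 6 - 0 = 6
y3 = s (x1 - x3) - y1 mod 11 = 1 * (6 - 6) - 9 = 2

P + Q = (6, 2)


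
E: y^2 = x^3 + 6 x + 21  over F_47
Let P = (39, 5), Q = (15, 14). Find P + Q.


P != Q, so use the chord formula.
s = (y2 - y1) / (x2 - x1) = (9) / (23) mod 47 = 29
x3 = s^2 - x1 - x2 mod 47 = 29^2 - 39 - 15 = 35
y3 = s (x1 - x3) - y1 mod 47 = 29 * (39 - 35) - 5 = 17

P + Q = (35, 17)


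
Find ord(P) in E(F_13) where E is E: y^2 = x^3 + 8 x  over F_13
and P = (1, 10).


Compute successive multiples of P until we hit O:
  1P = (1, 10)
  2P = (1, 3)
  3P = O

ord(P) = 3


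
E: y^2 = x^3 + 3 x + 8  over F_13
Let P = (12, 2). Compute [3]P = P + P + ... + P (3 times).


k = 3 = 11_2 (binary, LSB first: 11)
Double-and-add from P = (12, 2):
  bit 0 = 1: acc = O + (12, 2) = (12, 2)
  bit 1 = 1: acc = (12, 2) + (1, 8) = (9, 7)

3P = (9, 7)


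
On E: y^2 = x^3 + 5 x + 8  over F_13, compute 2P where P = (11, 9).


Doubling: s = (3 x1^2 + a) / (2 y1)
s = (3*11^2 + 5) / (2*9) mod 13 = 6
x3 = s^2 - 2 x1 mod 13 = 6^2 - 2*11 = 1
y3 = s (x1 - x3) - y1 mod 13 = 6 * (11 - 1) - 9 = 12

2P = (1, 12)


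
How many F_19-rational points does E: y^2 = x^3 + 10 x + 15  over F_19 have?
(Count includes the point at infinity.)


For each x in F_19, count y with y^2 = x^3 + 10 x + 15 mod 19:
  x = 1: RHS = 7, y in [8, 11]  -> 2 point(s)
  x = 2: RHS = 5, y in [9, 10]  -> 2 point(s)
  x = 4: RHS = 5, y in [9, 10]  -> 2 point(s)
  x = 5: RHS = 0, y in [0]  -> 1 point(s)
  x = 6: RHS = 6, y in [5, 14]  -> 2 point(s)
  x = 9: RHS = 17, y in [6, 13]  -> 2 point(s)
  x = 12: RHS = 1, y in [1, 18]  -> 2 point(s)
  x = 13: RHS = 5, y in [9, 10]  -> 2 point(s)
  x = 14: RHS = 11, y in [7, 12]  -> 2 point(s)
  x = 15: RHS = 6, y in [5, 14]  -> 2 point(s)
  x = 17: RHS = 6, y in [5, 14]  -> 2 point(s)
  x = 18: RHS = 4, y in [2, 17]  -> 2 point(s)
Affine points: 23. Add the point at infinity: total = 24.

#E(F_19) = 24


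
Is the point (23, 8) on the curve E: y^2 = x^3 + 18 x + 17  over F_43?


Check whether y^2 = x^3 + 18 x + 17 (mod 43) for (x, y) = (23, 8).
LHS: y^2 = 8^2 mod 43 = 21
RHS: x^3 + 18 x + 17 = 23^3 + 18*23 + 17 mod 43 = 42
LHS != RHS

No, not on the curve


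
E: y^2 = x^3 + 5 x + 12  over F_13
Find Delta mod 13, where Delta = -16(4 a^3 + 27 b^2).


4 a^3 + 27 b^2 = 4*5^3 + 27*12^2 = 500 + 3888 = 4388
Delta = -16 * (4388) = -70208
Delta mod 13 = 5

Delta = 5 (mod 13)


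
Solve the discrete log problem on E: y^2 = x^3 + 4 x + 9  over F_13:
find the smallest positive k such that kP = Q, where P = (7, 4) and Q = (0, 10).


Enumerate multiples of P until we hit Q = (0, 10):
  1P = (7, 4)
  2P = (0, 3)
  3P = (10, 3)
  4P = (12, 2)
  5P = (3, 10)
  6P = (2, 8)
  7P = (1, 12)
  8P = (1, 1)
  9P = (2, 5)
  10P = (3, 3)
  11P = (12, 11)
  12P = (10, 10)
  13P = (0, 10)
Match found at i = 13.

k = 13


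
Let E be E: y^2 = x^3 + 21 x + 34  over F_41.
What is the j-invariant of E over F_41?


Delta = -16(4 a^3 + 27 b^2) mod 41 = 21
-1728 * (4 a)^3 = -1728 * (4*21)^3 mod 41 = 34
j = 34 * 21^(-1) mod 41 = 27

j = 27 (mod 41)


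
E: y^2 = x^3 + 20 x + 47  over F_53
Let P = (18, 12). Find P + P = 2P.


Doubling: s = (3 x1^2 + a) / (2 y1)
s = (3*18^2 + 20) / (2*12) mod 53 = 6
x3 = s^2 - 2 x1 mod 53 = 6^2 - 2*18 = 0
y3 = s (x1 - x3) - y1 mod 53 = 6 * (18 - 0) - 12 = 43

2P = (0, 43)


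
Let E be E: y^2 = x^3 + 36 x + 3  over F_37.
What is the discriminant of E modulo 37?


4 a^3 + 27 b^2 = 4*36^3 + 27*3^2 = 186624 + 243 = 186867
Delta = -16 * (186867) = -2989872
Delta mod 37 = 24

Delta = 24 (mod 37)


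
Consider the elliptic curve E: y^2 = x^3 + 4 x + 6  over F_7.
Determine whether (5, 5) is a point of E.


Check whether y^2 = x^3 + 4 x + 6 (mod 7) for (x, y) = (5, 5).
LHS: y^2 = 5^2 mod 7 = 4
RHS: x^3 + 4 x + 6 = 5^3 + 4*5 + 6 mod 7 = 4
LHS = RHS

Yes, on the curve


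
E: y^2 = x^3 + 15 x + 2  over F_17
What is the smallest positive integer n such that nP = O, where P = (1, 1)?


Compute successive multiples of P until we hit O:
  1P = (1, 1)
  2P = (11, 11)
  3P = (6, 11)
  4P = (14, 7)
  5P = (0, 6)
  6P = (7, 12)
  7P = (10, 8)
  8P = (15, 7)
  ... (continuing to 21P)
  21P = O

ord(P) = 21


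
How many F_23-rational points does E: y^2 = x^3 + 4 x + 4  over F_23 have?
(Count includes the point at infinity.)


For each x in F_23, count y with y^2 = x^3 + 4 x + 4 mod 23:
  x = 0: RHS = 4, y in [2, 21]  -> 2 point(s)
  x = 1: RHS = 9, y in [3, 20]  -> 2 point(s)
  x = 10: RHS = 9, y in [3, 20]  -> 2 point(s)
  x = 12: RHS = 9, y in [3, 20]  -> 2 point(s)
  x = 15: RHS = 12, y in [9, 14]  -> 2 point(s)
  x = 16: RHS = 1, y in [1, 22]  -> 2 point(s)
  x = 19: RHS = 16, y in [4, 19]  -> 2 point(s)
Affine points: 14. Add the point at infinity: total = 15.

#E(F_23) = 15


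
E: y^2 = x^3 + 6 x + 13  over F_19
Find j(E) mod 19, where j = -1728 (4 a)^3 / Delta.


Delta = -16(4 a^3 + 27 b^2) mod 19 = 17
-1728 * (4 a)^3 = -1728 * (4*6)^3 mod 19 = 11
j = 11 * 17^(-1) mod 19 = 4

j = 4 (mod 19)


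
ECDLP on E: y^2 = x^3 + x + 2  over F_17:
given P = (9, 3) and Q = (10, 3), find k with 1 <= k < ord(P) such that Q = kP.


Enumerate multiples of P until we hit Q = (10, 3):
  1P = (9, 3)
  2P = (0, 6)
  3P = (10, 3)
Match found at i = 3.

k = 3


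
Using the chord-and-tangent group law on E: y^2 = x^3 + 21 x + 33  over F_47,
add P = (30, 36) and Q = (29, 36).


P != Q, so use the chord formula.
s = (y2 - y1) / (x2 - x1) = (0) / (46) mod 47 = 0
x3 = s^2 - x1 - x2 mod 47 = 0^2 - 30 - 29 = 35
y3 = s (x1 - x3) - y1 mod 47 = 0 * (30 - 35) - 36 = 11

P + Q = (35, 11)


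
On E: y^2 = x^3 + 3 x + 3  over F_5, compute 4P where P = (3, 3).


k = 4 = 100_2 (binary, LSB first: 001)
Double-and-add from P = (3, 3):
  bit 0 = 0: acc unchanged = O
  bit 1 = 0: acc unchanged = O
  bit 2 = 1: acc = O + (3, 2) = (3, 2)

4P = (3, 2)


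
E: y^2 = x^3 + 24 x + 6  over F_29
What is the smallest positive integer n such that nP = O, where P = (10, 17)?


Compute successive multiples of P until we hit O:
  1P = (10, 17)
  2P = (10, 12)
  3P = O

ord(P) = 3


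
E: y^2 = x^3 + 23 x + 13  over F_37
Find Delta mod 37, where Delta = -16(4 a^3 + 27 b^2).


4 a^3 + 27 b^2 = 4*23^3 + 27*13^2 = 48668 + 4563 = 53231
Delta = -16 * (53231) = -851696
Delta mod 37 = 7

Delta = 7 (mod 37)


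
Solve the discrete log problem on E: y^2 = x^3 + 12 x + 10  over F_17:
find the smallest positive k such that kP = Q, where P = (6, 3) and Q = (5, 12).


Enumerate multiples of P until we hit Q = (5, 12):
  1P = (6, 3)
  2P = (14, 7)
  3P = (10, 12)
  4P = (5, 12)
Match found at i = 4.

k = 4


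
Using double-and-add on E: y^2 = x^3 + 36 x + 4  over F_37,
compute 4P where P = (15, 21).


k = 4 = 100_2 (binary, LSB first: 001)
Double-and-add from P = (15, 21):
  bit 0 = 0: acc unchanged = O
  bit 1 = 0: acc unchanged = O
  bit 2 = 1: acc = O + (19, 31) = (19, 31)

4P = (19, 31)


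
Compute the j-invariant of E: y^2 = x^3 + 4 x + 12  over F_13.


Delta = -16(4 a^3 + 27 b^2) mod 13 = 9
-1728 * (4 a)^3 = -1728 * (4*4)^3 mod 13 = 1
j = 1 * 9^(-1) mod 13 = 3

j = 3 (mod 13)


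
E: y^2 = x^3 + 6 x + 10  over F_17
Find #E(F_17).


For each x in F_17, count y with y^2 = x^3 + 6 x + 10 mod 17:
  x = 1: RHS = 0, y in [0]  -> 1 point(s)
  x = 2: RHS = 13, y in [8, 9]  -> 2 point(s)
  x = 3: RHS = 4, y in [2, 15]  -> 2 point(s)
  x = 4: RHS = 13, y in [8, 9]  -> 2 point(s)
  x = 7: RHS = 4, y in [2, 15]  -> 2 point(s)
  x = 8: RHS = 9, y in [3, 14]  -> 2 point(s)
  x = 10: RHS = 16, y in [4, 13]  -> 2 point(s)
  x = 11: RHS = 13, y in [8, 9]  -> 2 point(s)
  x = 12: RHS = 8, y in [5, 12]  -> 2 point(s)
  x = 14: RHS = 16, y in [4, 13]  -> 2 point(s)
Affine points: 19. Add the point at infinity: total = 20.

#E(F_17) = 20


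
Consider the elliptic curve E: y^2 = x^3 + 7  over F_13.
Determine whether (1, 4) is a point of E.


Check whether y^2 = x^3 + 0 x + 7 (mod 13) for (x, y) = (1, 4).
LHS: y^2 = 4^2 mod 13 = 3
RHS: x^3 + 0 x + 7 = 1^3 + 0*1 + 7 mod 13 = 8
LHS != RHS

No, not on the curve


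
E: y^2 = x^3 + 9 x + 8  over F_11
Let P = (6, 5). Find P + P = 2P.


Doubling: s = (3 x1^2 + a) / (2 y1)
s = (3*6^2 + 9) / (2*5) mod 11 = 4
x3 = s^2 - 2 x1 mod 11 = 4^2 - 2*6 = 4
y3 = s (x1 - x3) - y1 mod 11 = 4 * (6 - 4) - 5 = 3

2P = (4, 3)


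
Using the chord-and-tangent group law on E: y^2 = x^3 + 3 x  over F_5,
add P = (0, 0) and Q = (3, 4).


P != Q, so use the chord formula.
s = (y2 - y1) / (x2 - x1) = (4) / (3) mod 5 = 3
x3 = s^2 - x1 - x2 mod 5 = 3^2 - 0 - 3 = 1
y3 = s (x1 - x3) - y1 mod 5 = 3 * (0 - 1) - 0 = 2

P + Q = (1, 2)


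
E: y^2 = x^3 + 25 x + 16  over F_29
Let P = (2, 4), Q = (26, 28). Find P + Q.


P != Q, so use the chord formula.
s = (y2 - y1) / (x2 - x1) = (24) / (24) mod 29 = 1
x3 = s^2 - x1 - x2 mod 29 = 1^2 - 2 - 26 = 2
y3 = s (x1 - x3) - y1 mod 29 = 1 * (2 - 2) - 4 = 25

P + Q = (2, 25)


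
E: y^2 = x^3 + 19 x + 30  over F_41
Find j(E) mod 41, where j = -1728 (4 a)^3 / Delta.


Delta = -16(4 a^3 + 27 b^2) mod 41 = 14
-1728 * (4 a)^3 = -1728 * (4*19)^3 mod 41 = 25
j = 25 * 14^(-1) mod 41 = 34

j = 34 (mod 41)


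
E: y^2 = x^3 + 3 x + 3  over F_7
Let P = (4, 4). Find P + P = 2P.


Doubling: s = (3 x1^2 + a) / (2 y1)
s = (3*4^2 + 3) / (2*4) mod 7 = 2
x3 = s^2 - 2 x1 mod 7 = 2^2 - 2*4 = 3
y3 = s (x1 - x3) - y1 mod 7 = 2 * (4 - 3) - 4 = 5

2P = (3, 5)


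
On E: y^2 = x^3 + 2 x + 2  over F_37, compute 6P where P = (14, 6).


k = 6 = 110_2 (binary, LSB first: 011)
Double-and-add from P = (14, 6):
  bit 0 = 0: acc unchanged = O
  bit 1 = 1: acc = O + (8, 30) = (8, 30)
  bit 2 = 1: acc = (8, 30) + (25, 10) = (5, 10)

6P = (5, 10)


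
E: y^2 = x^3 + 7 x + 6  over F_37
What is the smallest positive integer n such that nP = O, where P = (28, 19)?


Compute successive multiples of P until we hit O:
  1P = (28, 19)
  2P = (25, 28)
  3P = (30, 24)
  4P = (13, 0)
  5P = (30, 13)
  6P = (25, 9)
  7P = (28, 18)
  8P = O

ord(P) = 8


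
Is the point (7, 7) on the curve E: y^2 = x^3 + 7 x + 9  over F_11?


Check whether y^2 = x^3 + 7 x + 9 (mod 11) for (x, y) = (7, 7).
LHS: y^2 = 7^2 mod 11 = 5
RHS: x^3 + 7 x + 9 = 7^3 + 7*7 + 9 mod 11 = 5
LHS = RHS

Yes, on the curve


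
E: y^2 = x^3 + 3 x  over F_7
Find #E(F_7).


For each x in F_7, count y with y^2 = x^3 + 3 x + 0 mod 7:
  x = 0: RHS = 0, y in [0]  -> 1 point(s)
  x = 1: RHS = 4, y in [2, 5]  -> 2 point(s)
  x = 2: RHS = 0, y in [0]  -> 1 point(s)
  x = 3: RHS = 1, y in [1, 6]  -> 2 point(s)
  x = 5: RHS = 0, y in [0]  -> 1 point(s)
Affine points: 7. Add the point at infinity: total = 8.

#E(F_7) = 8
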